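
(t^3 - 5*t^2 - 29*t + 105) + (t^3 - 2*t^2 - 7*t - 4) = 2*t^3 - 7*t^2 - 36*t + 101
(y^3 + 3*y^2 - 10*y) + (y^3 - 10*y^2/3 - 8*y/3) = 2*y^3 - y^2/3 - 38*y/3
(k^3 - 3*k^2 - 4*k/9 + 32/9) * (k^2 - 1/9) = k^5 - 3*k^4 - 5*k^3/9 + 35*k^2/9 + 4*k/81 - 32/81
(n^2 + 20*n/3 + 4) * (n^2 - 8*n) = n^4 - 4*n^3/3 - 148*n^2/3 - 32*n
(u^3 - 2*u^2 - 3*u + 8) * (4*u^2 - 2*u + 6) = 4*u^5 - 10*u^4 - 2*u^3 + 26*u^2 - 34*u + 48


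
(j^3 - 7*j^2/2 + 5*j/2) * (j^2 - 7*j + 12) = j^5 - 21*j^4/2 + 39*j^3 - 119*j^2/2 + 30*j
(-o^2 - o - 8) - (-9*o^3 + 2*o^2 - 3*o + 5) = 9*o^3 - 3*o^2 + 2*o - 13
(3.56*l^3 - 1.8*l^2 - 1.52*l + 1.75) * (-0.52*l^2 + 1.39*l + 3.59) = -1.8512*l^5 + 5.8844*l^4 + 11.0688*l^3 - 9.4848*l^2 - 3.0243*l + 6.2825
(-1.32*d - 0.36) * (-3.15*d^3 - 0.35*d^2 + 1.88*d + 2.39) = 4.158*d^4 + 1.596*d^3 - 2.3556*d^2 - 3.8316*d - 0.8604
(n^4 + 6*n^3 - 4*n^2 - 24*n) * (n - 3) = n^5 + 3*n^4 - 22*n^3 - 12*n^2 + 72*n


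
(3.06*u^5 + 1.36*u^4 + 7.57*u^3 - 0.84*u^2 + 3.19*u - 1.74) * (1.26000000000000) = 3.8556*u^5 + 1.7136*u^4 + 9.5382*u^3 - 1.0584*u^2 + 4.0194*u - 2.1924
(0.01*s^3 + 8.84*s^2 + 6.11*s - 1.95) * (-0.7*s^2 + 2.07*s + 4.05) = -0.007*s^5 - 6.1673*s^4 + 14.0623*s^3 + 49.8147*s^2 + 20.709*s - 7.8975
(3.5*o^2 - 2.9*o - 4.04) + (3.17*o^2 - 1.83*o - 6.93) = 6.67*o^2 - 4.73*o - 10.97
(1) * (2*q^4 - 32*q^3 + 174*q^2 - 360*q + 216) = 2*q^4 - 32*q^3 + 174*q^2 - 360*q + 216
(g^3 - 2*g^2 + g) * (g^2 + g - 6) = g^5 - g^4 - 7*g^3 + 13*g^2 - 6*g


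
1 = 1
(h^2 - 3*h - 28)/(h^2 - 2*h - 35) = (h + 4)/(h + 5)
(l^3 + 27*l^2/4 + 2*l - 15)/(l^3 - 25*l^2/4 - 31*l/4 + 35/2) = (l + 6)/(l - 7)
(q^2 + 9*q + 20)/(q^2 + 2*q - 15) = (q + 4)/(q - 3)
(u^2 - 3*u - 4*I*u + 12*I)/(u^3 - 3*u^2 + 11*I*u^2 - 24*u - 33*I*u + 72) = (u - 4*I)/(u^2 + 11*I*u - 24)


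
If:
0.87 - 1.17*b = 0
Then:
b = 0.74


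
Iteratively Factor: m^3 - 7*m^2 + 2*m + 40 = (m + 2)*(m^2 - 9*m + 20) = (m - 5)*(m + 2)*(m - 4)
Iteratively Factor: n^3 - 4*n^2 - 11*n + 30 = (n + 3)*(n^2 - 7*n + 10) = (n - 5)*(n + 3)*(n - 2)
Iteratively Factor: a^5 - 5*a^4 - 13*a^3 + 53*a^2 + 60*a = (a - 4)*(a^4 - a^3 - 17*a^2 - 15*a) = (a - 4)*(a + 1)*(a^3 - 2*a^2 - 15*a) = (a - 5)*(a - 4)*(a + 1)*(a^2 + 3*a) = (a - 5)*(a - 4)*(a + 1)*(a + 3)*(a)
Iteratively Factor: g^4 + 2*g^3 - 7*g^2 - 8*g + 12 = (g - 1)*(g^3 + 3*g^2 - 4*g - 12) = (g - 2)*(g - 1)*(g^2 + 5*g + 6) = (g - 2)*(g - 1)*(g + 3)*(g + 2)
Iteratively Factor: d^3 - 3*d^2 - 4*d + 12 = (d - 3)*(d^2 - 4) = (d - 3)*(d + 2)*(d - 2)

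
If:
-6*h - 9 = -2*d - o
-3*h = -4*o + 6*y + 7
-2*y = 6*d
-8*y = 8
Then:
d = 1/3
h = -97/63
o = -19/21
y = -1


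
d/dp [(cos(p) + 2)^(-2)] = 2*sin(p)/(cos(p) + 2)^3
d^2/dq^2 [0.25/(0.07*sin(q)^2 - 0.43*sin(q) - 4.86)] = (0.0049*sin(q)^4 - 0.022575*sin(q)^3 + 0.379075*sin(q)^2 - 0.4773*sin(q) - 0.26255)/(-0.07*sin(q)^2 + 0.43*sin(q) + 4.86)^3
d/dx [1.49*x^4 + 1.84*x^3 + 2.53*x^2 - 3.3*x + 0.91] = 5.96*x^3 + 5.52*x^2 + 5.06*x - 3.3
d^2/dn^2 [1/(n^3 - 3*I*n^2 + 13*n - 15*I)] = 2*(3*(-n + I)*(n^3 - 3*I*n^2 + 13*n - 15*I) + (3*n^2 - 6*I*n + 13)^2)/(n^3 - 3*I*n^2 + 13*n - 15*I)^3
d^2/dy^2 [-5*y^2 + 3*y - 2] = -10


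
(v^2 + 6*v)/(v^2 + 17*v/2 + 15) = 2*v/(2*v + 5)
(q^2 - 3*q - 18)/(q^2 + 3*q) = (q - 6)/q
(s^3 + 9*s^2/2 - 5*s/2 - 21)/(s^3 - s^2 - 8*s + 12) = (s + 7/2)/(s - 2)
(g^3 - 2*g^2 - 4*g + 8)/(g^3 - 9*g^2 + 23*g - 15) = (g^3 - 2*g^2 - 4*g + 8)/(g^3 - 9*g^2 + 23*g - 15)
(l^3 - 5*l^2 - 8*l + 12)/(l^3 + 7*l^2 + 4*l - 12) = (l - 6)/(l + 6)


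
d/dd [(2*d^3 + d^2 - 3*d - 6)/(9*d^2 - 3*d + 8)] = 2*(9*d^4 - 6*d^3 + 36*d^2 + 62*d - 21)/(81*d^4 - 54*d^3 + 153*d^2 - 48*d + 64)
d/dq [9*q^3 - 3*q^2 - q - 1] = 27*q^2 - 6*q - 1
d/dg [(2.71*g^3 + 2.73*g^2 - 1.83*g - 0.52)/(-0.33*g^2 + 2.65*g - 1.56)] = (-0.8943*g^4 + 14.363*g^3 - 6.0522*g^2 - 8.8608*g + 4.2328)/(0.1089*g^4 - 1.749*g^3 + 8.0521*g^2 - 8.268*g + 2.4336)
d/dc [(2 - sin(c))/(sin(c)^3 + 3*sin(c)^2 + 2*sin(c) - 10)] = (2*sin(c)^3 - 3*sin(c)^2 - 12*sin(c) + 6)*cos(c)/(sin(c)^3 + 3*sin(c)^2 + 2*sin(c) - 10)^2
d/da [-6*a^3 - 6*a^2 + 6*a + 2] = -18*a^2 - 12*a + 6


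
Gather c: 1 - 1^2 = 0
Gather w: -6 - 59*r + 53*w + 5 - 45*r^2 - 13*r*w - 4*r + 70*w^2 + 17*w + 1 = -45*r^2 - 63*r + 70*w^2 + w*(70 - 13*r)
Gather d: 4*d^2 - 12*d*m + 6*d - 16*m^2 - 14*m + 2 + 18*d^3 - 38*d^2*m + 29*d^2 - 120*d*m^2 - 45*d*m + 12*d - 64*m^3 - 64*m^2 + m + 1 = 18*d^3 + d^2*(33 - 38*m) + d*(-120*m^2 - 57*m + 18) - 64*m^3 - 80*m^2 - 13*m + 3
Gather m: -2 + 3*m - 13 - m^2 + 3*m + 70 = -m^2 + 6*m + 55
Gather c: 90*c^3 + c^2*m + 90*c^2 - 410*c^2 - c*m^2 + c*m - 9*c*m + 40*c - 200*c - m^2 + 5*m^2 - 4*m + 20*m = 90*c^3 + c^2*(m - 320) + c*(-m^2 - 8*m - 160) + 4*m^2 + 16*m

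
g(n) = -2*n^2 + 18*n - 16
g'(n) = 18 - 4*n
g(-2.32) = -68.52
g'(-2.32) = 27.28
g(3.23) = 21.27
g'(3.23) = 5.08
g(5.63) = 21.95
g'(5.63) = -4.52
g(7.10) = 10.98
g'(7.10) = -10.40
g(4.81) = 24.31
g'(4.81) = -1.24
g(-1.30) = -42.78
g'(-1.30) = 23.20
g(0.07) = -14.75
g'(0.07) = 17.72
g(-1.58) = -49.43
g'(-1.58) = 24.32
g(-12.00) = -520.00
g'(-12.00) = 66.00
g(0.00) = -16.00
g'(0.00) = 18.00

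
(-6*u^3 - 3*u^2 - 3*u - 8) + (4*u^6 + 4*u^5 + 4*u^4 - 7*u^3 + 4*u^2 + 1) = 4*u^6 + 4*u^5 + 4*u^4 - 13*u^3 + u^2 - 3*u - 7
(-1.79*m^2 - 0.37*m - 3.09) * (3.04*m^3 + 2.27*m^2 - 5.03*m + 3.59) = -5.4416*m^5 - 5.1881*m^4 - 1.2298*m^3 - 11.5793*m^2 + 14.2144*m - 11.0931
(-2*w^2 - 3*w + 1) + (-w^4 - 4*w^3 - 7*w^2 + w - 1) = -w^4 - 4*w^3 - 9*w^2 - 2*w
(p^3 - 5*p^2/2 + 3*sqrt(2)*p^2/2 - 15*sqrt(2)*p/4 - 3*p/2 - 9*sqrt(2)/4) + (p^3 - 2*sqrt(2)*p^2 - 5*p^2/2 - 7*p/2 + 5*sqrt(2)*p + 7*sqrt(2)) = 2*p^3 - 5*p^2 - sqrt(2)*p^2/2 - 5*p + 5*sqrt(2)*p/4 + 19*sqrt(2)/4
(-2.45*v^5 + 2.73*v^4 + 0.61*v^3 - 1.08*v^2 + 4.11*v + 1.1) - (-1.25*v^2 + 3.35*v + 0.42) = -2.45*v^5 + 2.73*v^4 + 0.61*v^3 + 0.17*v^2 + 0.76*v + 0.68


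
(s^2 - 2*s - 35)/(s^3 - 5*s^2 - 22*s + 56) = (s + 5)/(s^2 + 2*s - 8)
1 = 1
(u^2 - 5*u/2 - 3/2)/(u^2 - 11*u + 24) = (u + 1/2)/(u - 8)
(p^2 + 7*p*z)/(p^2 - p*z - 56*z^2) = p/(p - 8*z)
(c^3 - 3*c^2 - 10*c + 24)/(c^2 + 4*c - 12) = (c^2 - c - 12)/(c + 6)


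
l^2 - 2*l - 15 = (l - 5)*(l + 3)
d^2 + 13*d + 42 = (d + 6)*(d + 7)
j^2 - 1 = (j - 1)*(j + 1)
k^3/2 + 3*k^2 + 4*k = k*(k/2 + 1)*(k + 4)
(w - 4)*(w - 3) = w^2 - 7*w + 12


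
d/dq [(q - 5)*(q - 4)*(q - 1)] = 3*q^2 - 20*q + 29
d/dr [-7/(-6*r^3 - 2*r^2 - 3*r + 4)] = 7*(-18*r^2 - 4*r - 3)/(6*r^3 + 2*r^2 + 3*r - 4)^2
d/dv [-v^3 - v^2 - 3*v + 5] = -3*v^2 - 2*v - 3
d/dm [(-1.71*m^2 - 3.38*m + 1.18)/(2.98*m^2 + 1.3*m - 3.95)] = (7.8494*m^2 + 6.4762*m + 11.817)/(8.8804*m^4 + 7.748*m^3 - 21.852*m^2 - 10.27*m + 15.6025)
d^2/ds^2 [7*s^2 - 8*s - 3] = 14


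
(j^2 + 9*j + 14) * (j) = j^3 + 9*j^2 + 14*j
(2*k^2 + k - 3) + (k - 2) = 2*k^2 + 2*k - 5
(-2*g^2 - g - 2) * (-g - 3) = 2*g^3 + 7*g^2 + 5*g + 6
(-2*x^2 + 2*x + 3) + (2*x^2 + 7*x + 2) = 9*x + 5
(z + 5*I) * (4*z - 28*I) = 4*z^2 - 8*I*z + 140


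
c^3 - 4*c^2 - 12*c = c*(c - 6)*(c + 2)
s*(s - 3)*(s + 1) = s^3 - 2*s^2 - 3*s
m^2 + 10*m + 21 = (m + 3)*(m + 7)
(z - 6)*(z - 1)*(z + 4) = z^3 - 3*z^2 - 22*z + 24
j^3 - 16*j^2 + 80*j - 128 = (j - 8)*(j - 4)^2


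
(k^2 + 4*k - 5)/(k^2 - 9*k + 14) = (k^2 + 4*k - 5)/(k^2 - 9*k + 14)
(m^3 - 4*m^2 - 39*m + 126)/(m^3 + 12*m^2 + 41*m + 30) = (m^2 - 10*m + 21)/(m^2 + 6*m + 5)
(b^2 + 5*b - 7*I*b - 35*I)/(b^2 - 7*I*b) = (b + 5)/b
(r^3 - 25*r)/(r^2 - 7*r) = (r^2 - 25)/(r - 7)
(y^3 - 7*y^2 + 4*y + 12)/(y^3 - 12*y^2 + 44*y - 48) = (y + 1)/(y - 4)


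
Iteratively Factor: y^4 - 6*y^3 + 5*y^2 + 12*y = (y + 1)*(y^3 - 7*y^2 + 12*y) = (y - 4)*(y + 1)*(y^2 - 3*y) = (y - 4)*(y - 3)*(y + 1)*(y)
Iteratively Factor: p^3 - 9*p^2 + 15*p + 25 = (p - 5)*(p^2 - 4*p - 5) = (p - 5)^2*(p + 1)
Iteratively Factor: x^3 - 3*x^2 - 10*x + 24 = (x + 3)*(x^2 - 6*x + 8) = (x - 2)*(x + 3)*(x - 4)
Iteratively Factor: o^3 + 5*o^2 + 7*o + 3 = (o + 1)*(o^2 + 4*o + 3) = (o + 1)^2*(o + 3)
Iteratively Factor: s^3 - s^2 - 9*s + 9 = (s + 3)*(s^2 - 4*s + 3) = (s - 1)*(s + 3)*(s - 3)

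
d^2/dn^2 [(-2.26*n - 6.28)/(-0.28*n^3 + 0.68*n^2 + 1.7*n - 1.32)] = (1.063104*n^5 + 3.3264*n^4 - 14.889824*n^3 - 10.536*n^2 + 41.803008*n + 57.715136)/(0.021952*n^9 - 0.159936*n^8 - 0.0114239999999999*n^7 + 1.938112*n^6 - 1.438608*n^5 - 7.834416*n^4 + 5.706136*n^3 + 7.889904*n^2 - 8.88624*n + 2.299968)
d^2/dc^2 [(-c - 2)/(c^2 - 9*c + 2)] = 2*(-(c + 2)*(2*c - 9)^2 + (3*c - 7)*(c^2 - 9*c + 2))/(c^2 - 9*c + 2)^3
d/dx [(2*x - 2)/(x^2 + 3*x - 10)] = 2*(-x^2 + 2*x - 7)/(x^4 + 6*x^3 - 11*x^2 - 60*x + 100)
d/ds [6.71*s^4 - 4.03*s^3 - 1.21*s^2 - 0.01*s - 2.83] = 26.84*s^3 - 12.09*s^2 - 2.42*s - 0.01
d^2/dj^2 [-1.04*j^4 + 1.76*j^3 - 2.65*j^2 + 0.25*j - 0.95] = -12.48*j^2 + 10.56*j - 5.3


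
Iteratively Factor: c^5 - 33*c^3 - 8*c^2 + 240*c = (c + 4)*(c^4 - 4*c^3 - 17*c^2 + 60*c) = (c - 3)*(c + 4)*(c^3 - c^2 - 20*c) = c*(c - 3)*(c + 4)*(c^2 - c - 20) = c*(c - 3)*(c + 4)^2*(c - 5)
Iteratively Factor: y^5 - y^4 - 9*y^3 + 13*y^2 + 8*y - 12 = (y - 1)*(y^4 - 9*y^2 + 4*y + 12) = (y - 1)*(y + 3)*(y^3 - 3*y^2 + 4) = (y - 2)*(y - 1)*(y + 3)*(y^2 - y - 2) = (y - 2)*(y - 1)*(y + 1)*(y + 3)*(y - 2)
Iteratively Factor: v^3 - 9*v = (v + 3)*(v^2 - 3*v) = v*(v + 3)*(v - 3)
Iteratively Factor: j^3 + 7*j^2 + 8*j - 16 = (j + 4)*(j^2 + 3*j - 4) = (j - 1)*(j + 4)*(j + 4)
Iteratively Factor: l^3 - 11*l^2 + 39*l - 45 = (l - 3)*(l^2 - 8*l + 15) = (l - 3)^2*(l - 5)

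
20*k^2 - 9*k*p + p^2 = (-5*k + p)*(-4*k + p)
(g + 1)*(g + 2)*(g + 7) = g^3 + 10*g^2 + 23*g + 14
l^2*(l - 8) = l^3 - 8*l^2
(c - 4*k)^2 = c^2 - 8*c*k + 16*k^2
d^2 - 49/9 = (d - 7/3)*(d + 7/3)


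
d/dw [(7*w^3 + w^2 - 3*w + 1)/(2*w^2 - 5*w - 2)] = (14*w^4 - 70*w^3 - 41*w^2 - 8*w + 11)/(4*w^4 - 20*w^3 + 17*w^2 + 20*w + 4)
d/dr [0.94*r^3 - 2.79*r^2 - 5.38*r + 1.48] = 2.82*r^2 - 5.58*r - 5.38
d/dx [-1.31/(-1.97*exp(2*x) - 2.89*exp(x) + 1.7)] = (-5.1614*exp(x) - 3.7859)*exp(x)/(1.97*exp(2*x) + 2.89*exp(x) - 1.7)^2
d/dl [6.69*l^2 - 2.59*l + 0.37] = 13.38*l - 2.59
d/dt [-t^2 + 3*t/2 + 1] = 3/2 - 2*t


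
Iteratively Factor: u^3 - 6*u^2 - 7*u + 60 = (u - 5)*(u^2 - u - 12) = (u - 5)*(u + 3)*(u - 4)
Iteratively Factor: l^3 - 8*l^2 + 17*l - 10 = (l - 5)*(l^2 - 3*l + 2) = (l - 5)*(l - 1)*(l - 2)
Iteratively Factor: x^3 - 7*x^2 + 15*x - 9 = (x - 1)*(x^2 - 6*x + 9) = (x - 3)*(x - 1)*(x - 3)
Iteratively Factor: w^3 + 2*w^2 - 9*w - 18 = (w + 3)*(w^2 - w - 6) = (w + 2)*(w + 3)*(w - 3)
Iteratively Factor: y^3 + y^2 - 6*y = (y + 3)*(y^2 - 2*y) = y*(y + 3)*(y - 2)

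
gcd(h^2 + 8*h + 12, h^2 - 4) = h + 2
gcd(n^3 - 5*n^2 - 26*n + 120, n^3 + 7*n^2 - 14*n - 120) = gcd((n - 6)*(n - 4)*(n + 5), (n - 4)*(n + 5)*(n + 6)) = n^2 + n - 20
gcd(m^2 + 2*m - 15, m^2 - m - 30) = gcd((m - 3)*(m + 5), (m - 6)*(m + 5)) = m + 5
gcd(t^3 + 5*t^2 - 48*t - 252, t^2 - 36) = t + 6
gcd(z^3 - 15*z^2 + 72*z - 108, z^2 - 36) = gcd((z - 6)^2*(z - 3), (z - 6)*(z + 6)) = z - 6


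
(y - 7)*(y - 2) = y^2 - 9*y + 14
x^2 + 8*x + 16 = (x + 4)^2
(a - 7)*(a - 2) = a^2 - 9*a + 14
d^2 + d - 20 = (d - 4)*(d + 5)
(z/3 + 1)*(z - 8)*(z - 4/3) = z^3/3 - 19*z^2/9 - 52*z/9 + 32/3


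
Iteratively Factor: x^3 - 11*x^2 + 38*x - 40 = (x - 5)*(x^2 - 6*x + 8) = (x - 5)*(x - 2)*(x - 4)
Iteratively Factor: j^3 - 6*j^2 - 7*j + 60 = (j - 4)*(j^2 - 2*j - 15) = (j - 5)*(j - 4)*(j + 3)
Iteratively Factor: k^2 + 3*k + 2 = (k + 1)*(k + 2)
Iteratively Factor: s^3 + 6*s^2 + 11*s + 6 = (s + 2)*(s^2 + 4*s + 3) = (s + 1)*(s + 2)*(s + 3)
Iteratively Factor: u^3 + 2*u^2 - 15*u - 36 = (u + 3)*(u^2 - u - 12) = (u + 3)^2*(u - 4)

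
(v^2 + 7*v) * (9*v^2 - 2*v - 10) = 9*v^4 + 61*v^3 - 24*v^2 - 70*v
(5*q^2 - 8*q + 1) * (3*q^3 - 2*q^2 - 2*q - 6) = 15*q^5 - 34*q^4 + 9*q^3 - 16*q^2 + 46*q - 6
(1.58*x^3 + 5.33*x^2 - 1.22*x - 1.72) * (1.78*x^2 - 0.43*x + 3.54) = 2.8124*x^5 + 8.808*x^4 + 1.1297*x^3 + 16.3312*x^2 - 3.5792*x - 6.0888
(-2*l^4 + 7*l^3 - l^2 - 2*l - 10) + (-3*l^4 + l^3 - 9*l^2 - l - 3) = -5*l^4 + 8*l^3 - 10*l^2 - 3*l - 13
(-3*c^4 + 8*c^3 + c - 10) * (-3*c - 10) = 9*c^5 + 6*c^4 - 80*c^3 - 3*c^2 + 20*c + 100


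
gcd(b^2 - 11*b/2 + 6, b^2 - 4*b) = b - 4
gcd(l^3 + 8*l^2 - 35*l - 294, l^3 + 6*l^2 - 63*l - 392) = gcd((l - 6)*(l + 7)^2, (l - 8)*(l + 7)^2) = l^2 + 14*l + 49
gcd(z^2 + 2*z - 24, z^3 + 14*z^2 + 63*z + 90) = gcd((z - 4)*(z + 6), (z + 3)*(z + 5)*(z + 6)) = z + 6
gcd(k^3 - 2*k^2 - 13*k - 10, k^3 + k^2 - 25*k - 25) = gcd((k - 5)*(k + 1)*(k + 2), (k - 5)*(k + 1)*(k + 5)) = k^2 - 4*k - 5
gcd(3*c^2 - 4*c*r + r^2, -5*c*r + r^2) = 1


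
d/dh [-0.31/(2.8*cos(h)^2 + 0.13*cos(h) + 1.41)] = -(1.736*cos(h) + 0.0403)*sin(h)/(2.8*cos(h)^2 + 0.13*cos(h) + 1.41)^2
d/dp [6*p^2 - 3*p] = 12*p - 3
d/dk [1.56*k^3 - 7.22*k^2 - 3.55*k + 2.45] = 4.68*k^2 - 14.44*k - 3.55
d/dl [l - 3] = 1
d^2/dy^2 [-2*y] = 0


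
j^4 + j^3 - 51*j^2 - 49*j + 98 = (j - 7)*(j - 1)*(j + 2)*(j + 7)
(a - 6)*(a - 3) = a^2 - 9*a + 18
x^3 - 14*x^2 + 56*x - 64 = (x - 8)*(x - 4)*(x - 2)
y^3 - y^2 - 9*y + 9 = (y - 3)*(y - 1)*(y + 3)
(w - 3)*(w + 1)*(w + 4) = w^3 + 2*w^2 - 11*w - 12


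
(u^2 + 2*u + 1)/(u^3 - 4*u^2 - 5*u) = (u + 1)/(u*(u - 5))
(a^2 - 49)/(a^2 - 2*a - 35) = (a + 7)/(a + 5)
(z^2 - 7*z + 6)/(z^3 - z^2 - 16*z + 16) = (z - 6)/(z^2 - 16)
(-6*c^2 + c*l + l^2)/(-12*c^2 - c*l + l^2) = (2*c - l)/(4*c - l)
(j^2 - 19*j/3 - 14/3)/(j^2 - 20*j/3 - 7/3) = (3*j + 2)/(3*j + 1)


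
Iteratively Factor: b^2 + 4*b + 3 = (b + 1)*(b + 3)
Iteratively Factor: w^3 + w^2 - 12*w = (w)*(w^2 + w - 12) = w*(w - 3)*(w + 4)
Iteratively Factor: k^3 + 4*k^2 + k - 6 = (k + 3)*(k^2 + k - 2) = (k + 2)*(k + 3)*(k - 1)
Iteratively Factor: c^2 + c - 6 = (c + 3)*(c - 2)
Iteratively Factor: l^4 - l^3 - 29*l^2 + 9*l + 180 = (l - 5)*(l^3 + 4*l^2 - 9*l - 36) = (l - 5)*(l - 3)*(l^2 + 7*l + 12) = (l - 5)*(l - 3)*(l + 4)*(l + 3)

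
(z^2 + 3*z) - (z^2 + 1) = 3*z - 1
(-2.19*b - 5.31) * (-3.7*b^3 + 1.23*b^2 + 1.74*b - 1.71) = 8.103*b^4 + 16.9533*b^3 - 10.3419*b^2 - 5.4945*b + 9.0801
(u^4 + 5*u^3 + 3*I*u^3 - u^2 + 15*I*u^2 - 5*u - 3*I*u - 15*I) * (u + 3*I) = u^5 + 5*u^4 + 6*I*u^4 - 10*u^3 + 30*I*u^3 - 50*u^2 - 6*I*u^2 + 9*u - 30*I*u + 45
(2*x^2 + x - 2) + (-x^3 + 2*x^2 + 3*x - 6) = -x^3 + 4*x^2 + 4*x - 8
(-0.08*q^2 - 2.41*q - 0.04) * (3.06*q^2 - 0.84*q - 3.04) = -0.2448*q^4 - 7.3074*q^3 + 2.1452*q^2 + 7.36*q + 0.1216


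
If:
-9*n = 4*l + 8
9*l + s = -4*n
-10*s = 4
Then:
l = 178/325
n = -368/325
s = -2/5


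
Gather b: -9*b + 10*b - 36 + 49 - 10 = b + 3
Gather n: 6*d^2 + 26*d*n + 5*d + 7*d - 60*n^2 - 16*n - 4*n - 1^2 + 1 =6*d^2 + 12*d - 60*n^2 + n*(26*d - 20)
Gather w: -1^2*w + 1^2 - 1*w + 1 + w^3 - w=w^3 - 3*w + 2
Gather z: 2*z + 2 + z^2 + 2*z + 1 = z^2 + 4*z + 3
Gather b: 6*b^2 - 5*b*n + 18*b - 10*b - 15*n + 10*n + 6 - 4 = 6*b^2 + b*(8 - 5*n) - 5*n + 2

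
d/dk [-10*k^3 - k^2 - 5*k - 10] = -30*k^2 - 2*k - 5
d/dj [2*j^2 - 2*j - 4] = 4*j - 2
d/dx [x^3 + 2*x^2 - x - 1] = 3*x^2 + 4*x - 1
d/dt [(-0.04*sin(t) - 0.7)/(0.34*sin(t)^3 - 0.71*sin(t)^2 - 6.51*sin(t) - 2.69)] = (0.0272*sin(t)^3 + 0.6856*sin(t)^2 - 0.994*sin(t) - 4.4494)*cos(t)/(0.1156*sin(t)^6 - 0.4828*sin(t)^5 - 3.9227*sin(t)^4 + 7.415*sin(t)^3 + 46.1999*sin(t)^2 + 35.0238*sin(t) + 7.2361)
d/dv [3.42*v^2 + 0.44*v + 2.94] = 6.84*v + 0.44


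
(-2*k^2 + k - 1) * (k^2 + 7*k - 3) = -2*k^4 - 13*k^3 + 12*k^2 - 10*k + 3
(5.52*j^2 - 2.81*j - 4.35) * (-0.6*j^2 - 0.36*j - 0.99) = -3.312*j^4 - 0.3012*j^3 - 1.8432*j^2 + 4.3479*j + 4.3065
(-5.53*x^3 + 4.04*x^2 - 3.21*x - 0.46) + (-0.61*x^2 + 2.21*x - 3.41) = -5.53*x^3 + 3.43*x^2 - 1.0*x - 3.87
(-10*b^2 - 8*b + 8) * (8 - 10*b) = 100*b^3 - 144*b + 64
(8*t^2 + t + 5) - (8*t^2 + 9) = t - 4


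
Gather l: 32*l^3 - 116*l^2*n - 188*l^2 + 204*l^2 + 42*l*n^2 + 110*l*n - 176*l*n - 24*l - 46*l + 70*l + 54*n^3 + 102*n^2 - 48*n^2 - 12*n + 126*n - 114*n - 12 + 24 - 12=32*l^3 + l^2*(16 - 116*n) + l*(42*n^2 - 66*n) + 54*n^3 + 54*n^2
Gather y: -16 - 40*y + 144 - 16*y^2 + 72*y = -16*y^2 + 32*y + 128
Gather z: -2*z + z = -z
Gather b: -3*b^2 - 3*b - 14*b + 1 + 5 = -3*b^2 - 17*b + 6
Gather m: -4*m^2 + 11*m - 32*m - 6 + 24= -4*m^2 - 21*m + 18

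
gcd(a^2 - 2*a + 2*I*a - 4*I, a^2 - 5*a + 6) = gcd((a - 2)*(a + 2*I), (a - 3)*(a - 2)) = a - 2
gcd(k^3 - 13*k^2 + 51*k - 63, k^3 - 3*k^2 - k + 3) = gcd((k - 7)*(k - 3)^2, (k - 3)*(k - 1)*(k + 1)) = k - 3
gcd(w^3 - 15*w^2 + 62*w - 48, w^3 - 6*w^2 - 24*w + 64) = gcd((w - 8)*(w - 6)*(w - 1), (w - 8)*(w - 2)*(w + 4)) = w - 8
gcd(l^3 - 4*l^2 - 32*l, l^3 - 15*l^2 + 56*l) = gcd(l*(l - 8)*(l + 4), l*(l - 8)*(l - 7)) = l^2 - 8*l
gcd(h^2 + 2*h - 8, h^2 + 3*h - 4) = h + 4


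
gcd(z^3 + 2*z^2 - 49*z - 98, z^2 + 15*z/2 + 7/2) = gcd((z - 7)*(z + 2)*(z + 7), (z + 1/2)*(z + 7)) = z + 7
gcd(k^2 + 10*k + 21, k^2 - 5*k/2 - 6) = 1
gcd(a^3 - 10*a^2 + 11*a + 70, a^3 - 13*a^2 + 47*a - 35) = a^2 - 12*a + 35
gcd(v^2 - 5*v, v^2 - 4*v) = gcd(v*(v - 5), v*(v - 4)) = v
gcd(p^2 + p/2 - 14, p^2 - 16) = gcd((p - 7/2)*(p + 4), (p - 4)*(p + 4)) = p + 4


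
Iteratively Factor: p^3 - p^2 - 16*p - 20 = (p + 2)*(p^2 - 3*p - 10) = (p - 5)*(p + 2)*(p + 2)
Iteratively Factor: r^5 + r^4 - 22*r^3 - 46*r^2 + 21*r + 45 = (r - 1)*(r^4 + 2*r^3 - 20*r^2 - 66*r - 45) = (r - 1)*(r + 1)*(r^3 + r^2 - 21*r - 45) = (r - 1)*(r + 1)*(r + 3)*(r^2 - 2*r - 15) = (r - 1)*(r + 1)*(r + 3)^2*(r - 5)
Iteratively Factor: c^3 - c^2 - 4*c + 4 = (c - 2)*(c^2 + c - 2) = (c - 2)*(c + 2)*(c - 1)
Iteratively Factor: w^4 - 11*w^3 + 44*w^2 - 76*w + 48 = (w - 2)*(w^3 - 9*w^2 + 26*w - 24) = (w - 4)*(w - 2)*(w^2 - 5*w + 6) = (w - 4)*(w - 3)*(w - 2)*(w - 2)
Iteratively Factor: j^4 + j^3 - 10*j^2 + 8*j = (j + 4)*(j^3 - 3*j^2 + 2*j) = (j - 1)*(j + 4)*(j^2 - 2*j) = (j - 2)*(j - 1)*(j + 4)*(j)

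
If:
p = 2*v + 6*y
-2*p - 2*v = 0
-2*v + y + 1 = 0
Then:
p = -2/5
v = 2/5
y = -1/5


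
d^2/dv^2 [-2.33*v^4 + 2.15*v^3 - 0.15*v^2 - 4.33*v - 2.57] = -27.96*v^2 + 12.9*v - 0.3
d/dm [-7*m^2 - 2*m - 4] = -14*m - 2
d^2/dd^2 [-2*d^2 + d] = -4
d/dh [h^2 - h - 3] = 2*h - 1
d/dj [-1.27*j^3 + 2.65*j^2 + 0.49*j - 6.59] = -3.81*j^2 + 5.3*j + 0.49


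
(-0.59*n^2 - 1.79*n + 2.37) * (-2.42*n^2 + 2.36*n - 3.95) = 1.4278*n^4 + 2.9394*n^3 - 7.6293*n^2 + 12.6637*n - 9.3615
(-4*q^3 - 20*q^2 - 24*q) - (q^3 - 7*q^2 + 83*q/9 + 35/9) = -5*q^3 - 13*q^2 - 299*q/9 - 35/9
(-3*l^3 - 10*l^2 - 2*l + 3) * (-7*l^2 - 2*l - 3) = 21*l^5 + 76*l^4 + 43*l^3 + 13*l^2 - 9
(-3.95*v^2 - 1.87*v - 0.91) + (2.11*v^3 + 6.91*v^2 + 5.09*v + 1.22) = 2.11*v^3 + 2.96*v^2 + 3.22*v + 0.31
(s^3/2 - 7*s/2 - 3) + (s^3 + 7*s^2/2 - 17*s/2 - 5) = 3*s^3/2 + 7*s^2/2 - 12*s - 8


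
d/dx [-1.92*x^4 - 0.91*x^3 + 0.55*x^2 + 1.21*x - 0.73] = -7.68*x^3 - 2.73*x^2 + 1.1*x + 1.21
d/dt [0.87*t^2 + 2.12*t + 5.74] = 1.74*t + 2.12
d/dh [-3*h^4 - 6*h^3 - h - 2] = -12*h^3 - 18*h^2 - 1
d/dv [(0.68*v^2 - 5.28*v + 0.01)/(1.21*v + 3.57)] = (0.8228*v^2 + 4.8552*v - 18.8617)/(1.4641*v^2 + 8.6394*v + 12.7449)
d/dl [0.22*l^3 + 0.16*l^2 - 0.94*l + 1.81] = 0.66*l^2 + 0.32*l - 0.94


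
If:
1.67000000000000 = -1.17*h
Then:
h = -1.43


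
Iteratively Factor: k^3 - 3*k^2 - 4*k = (k + 1)*(k^2 - 4*k) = (k - 4)*(k + 1)*(k)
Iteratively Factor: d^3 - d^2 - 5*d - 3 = (d - 3)*(d^2 + 2*d + 1) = (d - 3)*(d + 1)*(d + 1)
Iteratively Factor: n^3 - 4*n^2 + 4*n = (n - 2)*(n^2 - 2*n) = n*(n - 2)*(n - 2)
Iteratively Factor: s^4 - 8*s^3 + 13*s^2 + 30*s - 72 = (s - 3)*(s^3 - 5*s^2 - 2*s + 24) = (s - 3)*(s + 2)*(s^2 - 7*s + 12) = (s - 4)*(s - 3)*(s + 2)*(s - 3)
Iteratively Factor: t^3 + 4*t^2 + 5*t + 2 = (t + 2)*(t^2 + 2*t + 1) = (t + 1)*(t + 2)*(t + 1)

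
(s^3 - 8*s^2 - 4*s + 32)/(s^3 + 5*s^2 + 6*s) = (s^2 - 10*s + 16)/(s*(s + 3))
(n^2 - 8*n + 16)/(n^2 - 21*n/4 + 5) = 4*(n - 4)/(4*n - 5)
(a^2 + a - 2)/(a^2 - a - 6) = (a - 1)/(a - 3)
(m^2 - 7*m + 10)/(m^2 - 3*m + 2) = (m - 5)/(m - 1)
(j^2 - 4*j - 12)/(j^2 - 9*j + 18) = (j + 2)/(j - 3)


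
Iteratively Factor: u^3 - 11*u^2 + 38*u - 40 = (u - 5)*(u^2 - 6*u + 8) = (u - 5)*(u - 4)*(u - 2)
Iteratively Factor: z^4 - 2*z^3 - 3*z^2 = (z - 3)*(z^3 + z^2) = z*(z - 3)*(z^2 + z) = z*(z - 3)*(z + 1)*(z)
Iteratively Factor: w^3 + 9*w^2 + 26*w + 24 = (w + 3)*(w^2 + 6*w + 8) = (w + 2)*(w + 3)*(w + 4)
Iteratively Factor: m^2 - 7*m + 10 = (m - 5)*(m - 2)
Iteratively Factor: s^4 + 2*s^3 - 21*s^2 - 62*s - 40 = (s + 2)*(s^3 - 21*s - 20) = (s + 1)*(s + 2)*(s^2 - s - 20) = (s - 5)*(s + 1)*(s + 2)*(s + 4)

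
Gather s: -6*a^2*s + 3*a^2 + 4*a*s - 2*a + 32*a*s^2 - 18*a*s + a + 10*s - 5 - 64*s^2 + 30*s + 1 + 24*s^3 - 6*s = 3*a^2 - a + 24*s^3 + s^2*(32*a - 64) + s*(-6*a^2 - 14*a + 34) - 4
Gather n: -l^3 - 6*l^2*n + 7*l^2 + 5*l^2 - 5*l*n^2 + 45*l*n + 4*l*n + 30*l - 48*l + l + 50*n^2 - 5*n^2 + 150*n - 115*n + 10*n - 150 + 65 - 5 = -l^3 + 12*l^2 - 17*l + n^2*(45 - 5*l) + n*(-6*l^2 + 49*l + 45) - 90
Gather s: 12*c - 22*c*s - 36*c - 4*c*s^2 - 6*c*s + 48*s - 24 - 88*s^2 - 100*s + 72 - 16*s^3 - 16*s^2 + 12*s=-24*c - 16*s^3 + s^2*(-4*c - 104) + s*(-28*c - 40) + 48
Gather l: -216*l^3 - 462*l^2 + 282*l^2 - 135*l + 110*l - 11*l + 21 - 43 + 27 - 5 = -216*l^3 - 180*l^2 - 36*l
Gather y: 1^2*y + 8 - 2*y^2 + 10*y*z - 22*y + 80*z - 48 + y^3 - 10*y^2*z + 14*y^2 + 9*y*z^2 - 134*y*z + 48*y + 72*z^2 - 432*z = y^3 + y^2*(12 - 10*z) + y*(9*z^2 - 124*z + 27) + 72*z^2 - 352*z - 40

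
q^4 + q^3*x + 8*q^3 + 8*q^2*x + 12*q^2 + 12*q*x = q*(q + 2)*(q + 6)*(q + x)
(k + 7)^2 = k^2 + 14*k + 49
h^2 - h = h*(h - 1)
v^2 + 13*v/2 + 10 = (v + 5/2)*(v + 4)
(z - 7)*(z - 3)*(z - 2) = z^3 - 12*z^2 + 41*z - 42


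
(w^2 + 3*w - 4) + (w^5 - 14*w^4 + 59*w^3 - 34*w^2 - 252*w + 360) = w^5 - 14*w^4 + 59*w^3 - 33*w^2 - 249*w + 356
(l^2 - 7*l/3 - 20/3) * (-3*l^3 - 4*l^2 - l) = -3*l^5 + 3*l^4 + 85*l^3/3 + 29*l^2 + 20*l/3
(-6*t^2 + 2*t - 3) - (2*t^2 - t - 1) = -8*t^2 + 3*t - 2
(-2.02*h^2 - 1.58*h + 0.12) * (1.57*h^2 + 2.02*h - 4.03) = -3.1714*h^4 - 6.561*h^3 + 5.1374*h^2 + 6.6098*h - 0.4836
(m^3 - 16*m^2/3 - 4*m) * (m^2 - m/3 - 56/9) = m^5 - 17*m^4/3 - 76*m^3/9 + 932*m^2/27 + 224*m/9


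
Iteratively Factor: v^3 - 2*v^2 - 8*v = (v + 2)*(v^2 - 4*v) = (v - 4)*(v + 2)*(v)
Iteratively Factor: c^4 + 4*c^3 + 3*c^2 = (c + 3)*(c^3 + c^2) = (c + 1)*(c + 3)*(c^2) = c*(c + 1)*(c + 3)*(c)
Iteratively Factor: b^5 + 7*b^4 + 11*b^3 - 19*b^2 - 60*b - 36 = (b - 2)*(b^4 + 9*b^3 + 29*b^2 + 39*b + 18) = (b - 2)*(b + 3)*(b^3 + 6*b^2 + 11*b + 6) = (b - 2)*(b + 2)*(b + 3)*(b^2 + 4*b + 3) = (b - 2)*(b + 2)*(b + 3)^2*(b + 1)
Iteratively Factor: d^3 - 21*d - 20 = (d + 4)*(d^2 - 4*d - 5) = (d + 1)*(d + 4)*(d - 5)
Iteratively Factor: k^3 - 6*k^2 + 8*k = (k - 4)*(k^2 - 2*k) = (k - 4)*(k - 2)*(k)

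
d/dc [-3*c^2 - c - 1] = -6*c - 1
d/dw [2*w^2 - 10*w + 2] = 4*w - 10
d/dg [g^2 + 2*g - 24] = 2*g + 2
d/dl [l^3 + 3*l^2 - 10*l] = 3*l^2 + 6*l - 10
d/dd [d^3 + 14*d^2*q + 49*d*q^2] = 3*d^2 + 28*d*q + 49*q^2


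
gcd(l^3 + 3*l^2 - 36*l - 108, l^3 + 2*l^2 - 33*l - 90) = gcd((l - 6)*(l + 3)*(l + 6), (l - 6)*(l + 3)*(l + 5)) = l^2 - 3*l - 18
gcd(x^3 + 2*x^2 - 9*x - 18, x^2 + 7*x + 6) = 1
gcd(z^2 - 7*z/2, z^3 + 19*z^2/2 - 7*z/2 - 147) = z - 7/2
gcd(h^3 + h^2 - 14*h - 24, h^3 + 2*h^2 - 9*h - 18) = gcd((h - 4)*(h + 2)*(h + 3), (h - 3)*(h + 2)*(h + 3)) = h^2 + 5*h + 6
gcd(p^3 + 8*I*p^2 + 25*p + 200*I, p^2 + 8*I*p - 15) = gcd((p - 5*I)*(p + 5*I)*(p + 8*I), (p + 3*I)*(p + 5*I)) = p + 5*I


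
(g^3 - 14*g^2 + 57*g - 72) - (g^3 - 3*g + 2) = -14*g^2 + 60*g - 74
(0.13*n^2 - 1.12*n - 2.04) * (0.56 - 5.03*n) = -0.6539*n^3 + 5.7064*n^2 + 9.634*n - 1.1424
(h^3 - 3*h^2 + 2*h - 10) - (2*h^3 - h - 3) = -h^3 - 3*h^2 + 3*h - 7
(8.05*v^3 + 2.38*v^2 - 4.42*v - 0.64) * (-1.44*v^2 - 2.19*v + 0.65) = -11.592*v^5 - 21.0567*v^4 + 6.3851*v^3 + 12.1484*v^2 - 1.4714*v - 0.416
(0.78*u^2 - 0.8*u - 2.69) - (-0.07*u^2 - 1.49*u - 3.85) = 0.85*u^2 + 0.69*u + 1.16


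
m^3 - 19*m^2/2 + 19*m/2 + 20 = (m - 8)*(m - 5/2)*(m + 1)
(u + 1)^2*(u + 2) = u^3 + 4*u^2 + 5*u + 2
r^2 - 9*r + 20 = (r - 5)*(r - 4)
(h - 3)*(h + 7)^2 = h^3 + 11*h^2 + 7*h - 147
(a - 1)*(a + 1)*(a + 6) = a^3 + 6*a^2 - a - 6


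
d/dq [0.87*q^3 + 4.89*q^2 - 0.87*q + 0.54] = 2.61*q^2 + 9.78*q - 0.87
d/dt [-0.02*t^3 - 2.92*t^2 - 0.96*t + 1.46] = -0.06*t^2 - 5.84*t - 0.96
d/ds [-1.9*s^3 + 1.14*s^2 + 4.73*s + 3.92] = -5.7*s^2 + 2.28*s + 4.73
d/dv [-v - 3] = -1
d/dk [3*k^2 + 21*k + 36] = 6*k + 21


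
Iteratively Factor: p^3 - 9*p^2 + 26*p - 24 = (p - 2)*(p^2 - 7*p + 12) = (p - 3)*(p - 2)*(p - 4)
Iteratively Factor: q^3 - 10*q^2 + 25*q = (q - 5)*(q^2 - 5*q) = (q - 5)^2*(q)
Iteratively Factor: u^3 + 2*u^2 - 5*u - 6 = (u - 2)*(u^2 + 4*u + 3) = (u - 2)*(u + 1)*(u + 3)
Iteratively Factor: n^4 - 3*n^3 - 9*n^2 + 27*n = (n - 3)*(n^3 - 9*n) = (n - 3)^2*(n^2 + 3*n) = n*(n - 3)^2*(n + 3)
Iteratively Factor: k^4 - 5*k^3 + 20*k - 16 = (k + 2)*(k^3 - 7*k^2 + 14*k - 8) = (k - 4)*(k + 2)*(k^2 - 3*k + 2) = (k - 4)*(k - 2)*(k + 2)*(k - 1)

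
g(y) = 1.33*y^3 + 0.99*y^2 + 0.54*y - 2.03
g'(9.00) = 341.55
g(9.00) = 1052.59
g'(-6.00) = 132.30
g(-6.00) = -256.91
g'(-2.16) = 14.88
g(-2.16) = -11.98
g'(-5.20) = 98.13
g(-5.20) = -165.08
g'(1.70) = 15.44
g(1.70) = 8.28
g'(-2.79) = 26.07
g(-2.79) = -24.71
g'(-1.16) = 3.61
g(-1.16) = -3.40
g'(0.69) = 3.81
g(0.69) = -0.75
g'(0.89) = 5.46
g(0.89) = 0.17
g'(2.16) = 23.43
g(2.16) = 17.16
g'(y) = 3.99*y^2 + 1.98*y + 0.54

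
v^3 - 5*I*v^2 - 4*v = v*(v - 4*I)*(v - I)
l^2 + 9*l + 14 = (l + 2)*(l + 7)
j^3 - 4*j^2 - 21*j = j*(j - 7)*(j + 3)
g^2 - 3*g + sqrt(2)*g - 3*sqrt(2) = (g - 3)*(g + sqrt(2))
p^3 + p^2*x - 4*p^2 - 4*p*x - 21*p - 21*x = (p - 7)*(p + 3)*(p + x)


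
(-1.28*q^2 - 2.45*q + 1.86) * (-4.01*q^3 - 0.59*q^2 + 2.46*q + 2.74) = 5.1328*q^5 + 10.5797*q^4 - 9.1619*q^3 - 10.6316*q^2 - 2.1374*q + 5.0964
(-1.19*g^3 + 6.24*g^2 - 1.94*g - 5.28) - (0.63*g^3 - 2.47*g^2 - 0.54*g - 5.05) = -1.82*g^3 + 8.71*g^2 - 1.4*g - 0.23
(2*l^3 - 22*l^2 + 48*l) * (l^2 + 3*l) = 2*l^5 - 16*l^4 - 18*l^3 + 144*l^2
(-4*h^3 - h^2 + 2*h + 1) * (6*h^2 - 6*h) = -24*h^5 + 18*h^4 + 18*h^3 - 6*h^2 - 6*h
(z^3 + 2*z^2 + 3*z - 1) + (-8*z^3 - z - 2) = -7*z^3 + 2*z^2 + 2*z - 3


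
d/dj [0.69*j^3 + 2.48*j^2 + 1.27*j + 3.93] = 2.07*j^2 + 4.96*j + 1.27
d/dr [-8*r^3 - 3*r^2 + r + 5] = -24*r^2 - 6*r + 1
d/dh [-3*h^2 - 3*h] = -6*h - 3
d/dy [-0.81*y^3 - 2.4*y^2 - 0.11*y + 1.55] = -2.43*y^2 - 4.8*y - 0.11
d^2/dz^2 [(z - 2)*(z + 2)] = 2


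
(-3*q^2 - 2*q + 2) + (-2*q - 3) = -3*q^2 - 4*q - 1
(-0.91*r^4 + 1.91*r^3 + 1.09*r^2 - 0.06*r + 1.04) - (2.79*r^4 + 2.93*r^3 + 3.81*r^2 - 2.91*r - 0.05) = -3.7*r^4 - 1.02*r^3 - 2.72*r^2 + 2.85*r + 1.09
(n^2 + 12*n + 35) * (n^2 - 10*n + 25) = n^4 + 2*n^3 - 60*n^2 - 50*n + 875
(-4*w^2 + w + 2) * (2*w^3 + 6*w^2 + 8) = -8*w^5 - 22*w^4 + 10*w^3 - 20*w^2 + 8*w + 16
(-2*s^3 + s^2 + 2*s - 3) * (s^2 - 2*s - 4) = -2*s^5 + 5*s^4 + 8*s^3 - 11*s^2 - 2*s + 12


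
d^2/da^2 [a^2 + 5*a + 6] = 2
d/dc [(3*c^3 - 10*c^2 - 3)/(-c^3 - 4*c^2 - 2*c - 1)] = 2*(-11*c^4 - 6*c^3 + c^2 - 2*c - 3)/(c^6 + 8*c^5 + 20*c^4 + 18*c^3 + 12*c^2 + 4*c + 1)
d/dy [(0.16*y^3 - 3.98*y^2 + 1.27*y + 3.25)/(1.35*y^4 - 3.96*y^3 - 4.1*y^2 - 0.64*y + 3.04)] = (-0.216*y^6 + 10.746*y^5 - 21.5603*y^4 - 7.6964*y^3 + 47.8234*y^2 + 2.4516*y + 5.9408)/(1.8225*y^8 - 10.692*y^7 + 4.6116*y^6 + 30.744*y^5 + 30.0868*y^4 - 18.8288*y^3 - 24.5184*y^2 - 3.8912*y + 9.2416)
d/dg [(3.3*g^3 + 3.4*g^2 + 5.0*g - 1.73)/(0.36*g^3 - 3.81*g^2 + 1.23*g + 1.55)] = (-8.88178419700125e-16*g^5 - 13.797*g^4 + 4.518*g^3 + 40.4454*g^2 - 2.6426*g + 9.8779)/(0.1296*g^6 - 2.7432*g^5 + 15.4017*g^4 - 8.2566*g^3 - 10.2981*g^2 + 3.813*g + 2.4025)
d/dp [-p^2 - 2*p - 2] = -2*p - 2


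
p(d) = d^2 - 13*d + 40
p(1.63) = 21.47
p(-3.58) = 99.36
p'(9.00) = 5.00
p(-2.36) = 76.25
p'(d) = 2*d - 13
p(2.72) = 12.04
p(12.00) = 28.00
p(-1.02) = 54.30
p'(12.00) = 11.00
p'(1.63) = -9.74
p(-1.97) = 69.49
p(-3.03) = 88.57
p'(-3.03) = -19.06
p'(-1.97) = -16.94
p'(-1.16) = -15.32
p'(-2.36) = -17.72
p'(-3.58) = -20.16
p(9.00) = 4.00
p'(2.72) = -7.56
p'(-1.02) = -15.04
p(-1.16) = 56.43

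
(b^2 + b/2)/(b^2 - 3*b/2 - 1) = b/(b - 2)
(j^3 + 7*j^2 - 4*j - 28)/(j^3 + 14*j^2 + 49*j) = (j^2 - 4)/(j*(j + 7))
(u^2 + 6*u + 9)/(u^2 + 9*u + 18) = (u + 3)/(u + 6)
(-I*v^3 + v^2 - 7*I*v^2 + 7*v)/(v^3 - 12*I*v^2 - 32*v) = (I*v^2 - v + 7*I*v - 7)/(-v^2 + 12*I*v + 32)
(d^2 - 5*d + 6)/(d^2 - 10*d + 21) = (d - 2)/(d - 7)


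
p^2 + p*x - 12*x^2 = (p - 3*x)*(p + 4*x)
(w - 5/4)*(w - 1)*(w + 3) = w^3 + 3*w^2/4 - 11*w/2 + 15/4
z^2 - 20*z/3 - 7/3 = (z - 7)*(z + 1/3)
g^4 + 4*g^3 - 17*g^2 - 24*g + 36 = (g - 3)*(g - 1)*(g + 2)*(g + 6)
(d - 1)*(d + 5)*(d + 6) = d^3 + 10*d^2 + 19*d - 30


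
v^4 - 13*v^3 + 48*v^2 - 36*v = v*(v - 6)^2*(v - 1)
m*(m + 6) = m^2 + 6*m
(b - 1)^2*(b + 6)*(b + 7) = b^4 + 11*b^3 + 17*b^2 - 71*b + 42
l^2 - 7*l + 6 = (l - 6)*(l - 1)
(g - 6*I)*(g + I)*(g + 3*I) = g^3 - 2*I*g^2 + 21*g + 18*I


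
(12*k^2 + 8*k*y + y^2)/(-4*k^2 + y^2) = (6*k + y)/(-2*k + y)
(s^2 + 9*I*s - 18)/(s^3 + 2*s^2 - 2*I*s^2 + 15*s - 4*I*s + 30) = (s + 6*I)/(s^2 + s*(2 - 5*I) - 10*I)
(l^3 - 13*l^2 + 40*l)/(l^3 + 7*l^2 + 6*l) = (l^2 - 13*l + 40)/(l^2 + 7*l + 6)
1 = 1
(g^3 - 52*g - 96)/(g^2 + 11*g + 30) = (g^2 - 6*g - 16)/(g + 5)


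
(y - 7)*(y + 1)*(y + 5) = y^3 - y^2 - 37*y - 35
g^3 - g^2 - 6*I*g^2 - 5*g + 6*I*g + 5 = (g - 1)*(g - 5*I)*(g - I)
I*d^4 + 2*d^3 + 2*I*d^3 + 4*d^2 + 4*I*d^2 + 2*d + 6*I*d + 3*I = (d + 1)*(d - 3*I)*(d + I)*(I*d + I)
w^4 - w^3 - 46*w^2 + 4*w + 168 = (w - 7)*(w - 2)*(w + 2)*(w + 6)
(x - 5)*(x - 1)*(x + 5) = x^3 - x^2 - 25*x + 25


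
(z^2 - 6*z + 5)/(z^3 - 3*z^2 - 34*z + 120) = (z - 1)/(z^2 + 2*z - 24)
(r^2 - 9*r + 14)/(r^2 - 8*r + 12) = (r - 7)/(r - 6)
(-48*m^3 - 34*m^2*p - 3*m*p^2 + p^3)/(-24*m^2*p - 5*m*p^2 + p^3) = (2*m + p)/p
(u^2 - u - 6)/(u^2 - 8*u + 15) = (u + 2)/(u - 5)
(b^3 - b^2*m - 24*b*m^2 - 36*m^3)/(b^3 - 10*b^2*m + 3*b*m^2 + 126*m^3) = (b + 2*m)/(b - 7*m)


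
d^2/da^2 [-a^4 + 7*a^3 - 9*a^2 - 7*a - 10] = -12*a^2 + 42*a - 18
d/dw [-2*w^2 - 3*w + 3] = -4*w - 3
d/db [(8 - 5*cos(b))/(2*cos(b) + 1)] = 21*sin(b)/(2*cos(b) + 1)^2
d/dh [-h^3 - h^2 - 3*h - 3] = -3*h^2 - 2*h - 3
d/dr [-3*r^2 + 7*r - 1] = 7 - 6*r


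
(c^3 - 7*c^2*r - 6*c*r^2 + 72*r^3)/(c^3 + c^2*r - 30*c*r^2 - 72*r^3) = (c - 4*r)/(c + 4*r)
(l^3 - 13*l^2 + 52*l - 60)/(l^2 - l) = (l^3 - 13*l^2 + 52*l - 60)/(l*(l - 1))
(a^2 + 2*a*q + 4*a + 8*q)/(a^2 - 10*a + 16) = (a^2 + 2*a*q + 4*a + 8*q)/(a^2 - 10*a + 16)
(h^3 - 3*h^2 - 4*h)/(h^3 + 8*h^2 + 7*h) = (h - 4)/(h + 7)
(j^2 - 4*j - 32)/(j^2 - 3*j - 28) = (j - 8)/(j - 7)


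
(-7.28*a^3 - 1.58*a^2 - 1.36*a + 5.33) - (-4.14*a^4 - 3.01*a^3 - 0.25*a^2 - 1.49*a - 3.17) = 4.14*a^4 - 4.27*a^3 - 1.33*a^2 + 0.13*a + 8.5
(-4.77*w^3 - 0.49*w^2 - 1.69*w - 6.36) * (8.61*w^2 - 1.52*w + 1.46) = -41.0697*w^5 + 3.0315*w^4 - 20.7703*w^3 - 52.9062*w^2 + 7.1998*w - 9.2856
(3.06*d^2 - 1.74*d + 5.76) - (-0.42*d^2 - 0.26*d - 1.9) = 3.48*d^2 - 1.48*d + 7.66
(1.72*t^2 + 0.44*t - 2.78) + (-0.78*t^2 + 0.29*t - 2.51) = 0.94*t^2 + 0.73*t - 5.29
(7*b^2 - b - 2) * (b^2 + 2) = 7*b^4 - b^3 + 12*b^2 - 2*b - 4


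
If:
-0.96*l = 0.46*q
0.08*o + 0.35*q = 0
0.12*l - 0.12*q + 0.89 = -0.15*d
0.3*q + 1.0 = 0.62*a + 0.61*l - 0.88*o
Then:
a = 1.61290322580645 - 5.25436827956989*q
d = 1.18333333333333*q - 5.93333333333333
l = -0.479166666666667*q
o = -4.375*q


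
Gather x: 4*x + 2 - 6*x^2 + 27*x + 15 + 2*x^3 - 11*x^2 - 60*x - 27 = 2*x^3 - 17*x^2 - 29*x - 10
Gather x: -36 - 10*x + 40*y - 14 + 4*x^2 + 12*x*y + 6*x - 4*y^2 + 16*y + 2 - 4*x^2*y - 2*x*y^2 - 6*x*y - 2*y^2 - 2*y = x^2*(4 - 4*y) + x*(-2*y^2 + 6*y - 4) - 6*y^2 + 54*y - 48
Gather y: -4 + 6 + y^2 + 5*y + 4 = y^2 + 5*y + 6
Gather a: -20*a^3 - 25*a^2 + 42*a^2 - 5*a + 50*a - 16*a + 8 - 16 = -20*a^3 + 17*a^2 + 29*a - 8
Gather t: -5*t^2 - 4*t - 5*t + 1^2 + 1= -5*t^2 - 9*t + 2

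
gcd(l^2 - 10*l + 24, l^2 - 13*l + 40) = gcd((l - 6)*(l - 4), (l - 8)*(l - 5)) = 1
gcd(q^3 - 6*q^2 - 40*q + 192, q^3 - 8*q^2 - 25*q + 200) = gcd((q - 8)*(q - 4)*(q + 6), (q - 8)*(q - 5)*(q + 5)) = q - 8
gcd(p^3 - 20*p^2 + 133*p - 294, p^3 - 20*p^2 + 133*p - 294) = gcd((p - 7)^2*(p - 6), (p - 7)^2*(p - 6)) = p^3 - 20*p^2 + 133*p - 294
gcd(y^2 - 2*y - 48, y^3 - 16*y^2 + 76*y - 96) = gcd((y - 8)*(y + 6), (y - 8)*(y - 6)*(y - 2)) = y - 8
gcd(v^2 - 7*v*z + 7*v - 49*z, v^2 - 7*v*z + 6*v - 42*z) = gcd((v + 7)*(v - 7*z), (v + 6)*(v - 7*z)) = -v + 7*z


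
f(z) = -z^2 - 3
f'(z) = -2*z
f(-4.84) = -26.43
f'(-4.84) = 9.68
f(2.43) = -8.90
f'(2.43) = -4.86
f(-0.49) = -3.24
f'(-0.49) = 0.98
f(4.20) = -20.64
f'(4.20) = -8.40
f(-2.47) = -9.10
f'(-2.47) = 4.94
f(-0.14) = -3.02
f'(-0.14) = 0.28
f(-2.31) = -8.34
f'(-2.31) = 4.62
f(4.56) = -23.79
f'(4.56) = -9.12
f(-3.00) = -12.00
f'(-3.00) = 6.00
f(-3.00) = -12.00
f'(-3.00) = 6.00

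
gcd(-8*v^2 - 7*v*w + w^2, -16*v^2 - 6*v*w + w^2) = 8*v - w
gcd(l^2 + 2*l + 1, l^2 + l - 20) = 1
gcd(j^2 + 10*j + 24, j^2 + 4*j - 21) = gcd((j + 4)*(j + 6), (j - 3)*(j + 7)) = 1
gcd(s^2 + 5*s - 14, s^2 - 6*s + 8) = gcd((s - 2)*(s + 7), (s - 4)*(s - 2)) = s - 2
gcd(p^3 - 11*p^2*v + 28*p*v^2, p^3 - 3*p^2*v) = p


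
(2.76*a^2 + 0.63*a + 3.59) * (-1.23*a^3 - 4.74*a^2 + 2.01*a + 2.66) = -3.3948*a^5 - 13.8573*a^4 - 1.8543*a^3 - 8.4087*a^2 + 8.8917*a + 9.5494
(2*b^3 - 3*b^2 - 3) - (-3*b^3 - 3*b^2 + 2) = 5*b^3 - 5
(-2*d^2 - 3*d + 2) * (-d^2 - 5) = 2*d^4 + 3*d^3 + 8*d^2 + 15*d - 10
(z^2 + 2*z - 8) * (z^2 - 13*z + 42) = z^4 - 11*z^3 + 8*z^2 + 188*z - 336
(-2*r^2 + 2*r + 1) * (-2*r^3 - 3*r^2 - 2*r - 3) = 4*r^5 + 2*r^4 - 4*r^3 - r^2 - 8*r - 3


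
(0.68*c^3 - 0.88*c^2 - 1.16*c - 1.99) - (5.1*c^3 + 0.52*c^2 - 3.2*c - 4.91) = -4.42*c^3 - 1.4*c^2 + 2.04*c + 2.92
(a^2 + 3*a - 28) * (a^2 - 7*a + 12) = a^4 - 4*a^3 - 37*a^2 + 232*a - 336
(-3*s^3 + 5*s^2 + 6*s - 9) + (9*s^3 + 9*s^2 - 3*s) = 6*s^3 + 14*s^2 + 3*s - 9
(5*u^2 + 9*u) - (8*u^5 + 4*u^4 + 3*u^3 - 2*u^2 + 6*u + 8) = -8*u^5 - 4*u^4 - 3*u^3 + 7*u^2 + 3*u - 8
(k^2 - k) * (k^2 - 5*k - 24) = k^4 - 6*k^3 - 19*k^2 + 24*k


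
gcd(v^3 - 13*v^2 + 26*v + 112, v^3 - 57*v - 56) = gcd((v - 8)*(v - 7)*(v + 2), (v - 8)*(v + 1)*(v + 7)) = v - 8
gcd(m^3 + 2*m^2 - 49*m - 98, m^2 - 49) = m^2 - 49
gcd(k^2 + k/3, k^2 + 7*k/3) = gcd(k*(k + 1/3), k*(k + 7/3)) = k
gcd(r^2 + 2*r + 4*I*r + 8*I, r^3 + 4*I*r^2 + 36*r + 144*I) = r + 4*I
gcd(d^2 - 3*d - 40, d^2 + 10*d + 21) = 1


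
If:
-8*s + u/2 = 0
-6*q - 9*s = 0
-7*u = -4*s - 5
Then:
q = -5/72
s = 5/108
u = 20/27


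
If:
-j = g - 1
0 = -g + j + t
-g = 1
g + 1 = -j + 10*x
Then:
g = -1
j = 2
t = -3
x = 1/5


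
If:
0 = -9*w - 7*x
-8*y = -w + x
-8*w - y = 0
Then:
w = 0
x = 0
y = 0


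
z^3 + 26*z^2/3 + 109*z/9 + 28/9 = (z + 1/3)*(z + 4/3)*(z + 7)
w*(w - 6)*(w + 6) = w^3 - 36*w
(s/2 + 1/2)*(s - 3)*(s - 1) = s^3/2 - 3*s^2/2 - s/2 + 3/2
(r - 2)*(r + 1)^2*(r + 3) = r^4 + 3*r^3 - 3*r^2 - 11*r - 6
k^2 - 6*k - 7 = (k - 7)*(k + 1)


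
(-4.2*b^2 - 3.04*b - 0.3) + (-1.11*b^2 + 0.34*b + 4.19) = -5.31*b^2 - 2.7*b + 3.89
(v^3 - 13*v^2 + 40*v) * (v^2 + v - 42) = v^5 - 12*v^4 - 15*v^3 + 586*v^2 - 1680*v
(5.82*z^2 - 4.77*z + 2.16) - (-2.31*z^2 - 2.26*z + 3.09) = 8.13*z^2 - 2.51*z - 0.93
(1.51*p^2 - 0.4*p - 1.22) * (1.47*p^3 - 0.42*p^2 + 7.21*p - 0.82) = 2.2197*p^5 - 1.2222*p^4 + 9.2617*p^3 - 3.6098*p^2 - 8.4682*p + 1.0004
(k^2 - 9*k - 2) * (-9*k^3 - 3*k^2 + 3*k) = -9*k^5 + 78*k^4 + 48*k^3 - 21*k^2 - 6*k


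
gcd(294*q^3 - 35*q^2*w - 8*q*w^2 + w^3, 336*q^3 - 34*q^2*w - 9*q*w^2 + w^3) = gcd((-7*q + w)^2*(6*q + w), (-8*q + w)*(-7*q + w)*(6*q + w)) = 42*q^2 + q*w - w^2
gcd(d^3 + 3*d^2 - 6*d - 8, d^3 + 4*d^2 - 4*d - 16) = d^2 + 2*d - 8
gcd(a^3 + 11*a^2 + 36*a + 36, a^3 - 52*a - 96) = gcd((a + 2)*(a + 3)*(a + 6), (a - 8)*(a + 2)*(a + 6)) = a^2 + 8*a + 12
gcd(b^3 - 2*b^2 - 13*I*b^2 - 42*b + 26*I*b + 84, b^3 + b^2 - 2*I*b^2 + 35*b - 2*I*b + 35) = b - 7*I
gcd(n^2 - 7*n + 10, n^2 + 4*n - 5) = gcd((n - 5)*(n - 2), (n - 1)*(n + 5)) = 1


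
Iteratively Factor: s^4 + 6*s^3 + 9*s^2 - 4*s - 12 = (s + 2)*(s^3 + 4*s^2 + s - 6) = (s + 2)*(s + 3)*(s^2 + s - 2) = (s + 2)^2*(s + 3)*(s - 1)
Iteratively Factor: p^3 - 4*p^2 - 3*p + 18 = (p + 2)*(p^2 - 6*p + 9) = (p - 3)*(p + 2)*(p - 3)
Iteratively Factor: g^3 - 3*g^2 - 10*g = (g + 2)*(g^2 - 5*g) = g*(g + 2)*(g - 5)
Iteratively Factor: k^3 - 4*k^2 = (k - 4)*(k^2) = k*(k - 4)*(k)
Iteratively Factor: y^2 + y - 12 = (y + 4)*(y - 3)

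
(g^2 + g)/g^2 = (g + 1)/g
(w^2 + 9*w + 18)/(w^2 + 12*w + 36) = (w + 3)/(w + 6)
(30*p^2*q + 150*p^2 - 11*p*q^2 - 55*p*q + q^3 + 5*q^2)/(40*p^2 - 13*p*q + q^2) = (6*p*q + 30*p - q^2 - 5*q)/(8*p - q)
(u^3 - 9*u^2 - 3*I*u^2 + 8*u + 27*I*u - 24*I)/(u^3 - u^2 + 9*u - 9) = (u - 8)/(u + 3*I)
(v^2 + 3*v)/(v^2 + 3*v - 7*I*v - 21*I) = v/(v - 7*I)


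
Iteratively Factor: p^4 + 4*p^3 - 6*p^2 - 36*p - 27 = (p + 3)*(p^3 + p^2 - 9*p - 9) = (p + 1)*(p + 3)*(p^2 - 9) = (p + 1)*(p + 3)^2*(p - 3)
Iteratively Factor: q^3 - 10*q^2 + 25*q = (q - 5)*(q^2 - 5*q) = q*(q - 5)*(q - 5)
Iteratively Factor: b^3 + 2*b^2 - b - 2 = (b + 2)*(b^2 - 1) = (b - 1)*(b + 2)*(b + 1)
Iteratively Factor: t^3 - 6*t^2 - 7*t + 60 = (t - 4)*(t^2 - 2*t - 15) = (t - 4)*(t + 3)*(t - 5)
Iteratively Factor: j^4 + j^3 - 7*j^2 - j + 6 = (j + 1)*(j^3 - 7*j + 6) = (j - 1)*(j + 1)*(j^2 + j - 6) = (j - 2)*(j - 1)*(j + 1)*(j + 3)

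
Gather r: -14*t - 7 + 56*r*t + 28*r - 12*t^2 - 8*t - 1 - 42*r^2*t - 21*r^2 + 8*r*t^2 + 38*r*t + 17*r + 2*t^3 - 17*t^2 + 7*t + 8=r^2*(-42*t - 21) + r*(8*t^2 + 94*t + 45) + 2*t^3 - 29*t^2 - 15*t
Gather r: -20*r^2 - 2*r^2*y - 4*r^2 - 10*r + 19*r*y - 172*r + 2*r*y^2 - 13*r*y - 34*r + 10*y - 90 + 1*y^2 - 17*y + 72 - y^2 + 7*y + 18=r^2*(-2*y - 24) + r*(2*y^2 + 6*y - 216)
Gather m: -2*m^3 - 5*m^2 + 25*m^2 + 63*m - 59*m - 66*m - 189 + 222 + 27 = -2*m^3 + 20*m^2 - 62*m + 60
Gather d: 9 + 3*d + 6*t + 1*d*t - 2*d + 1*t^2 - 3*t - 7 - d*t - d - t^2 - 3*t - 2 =0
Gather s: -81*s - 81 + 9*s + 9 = -72*s - 72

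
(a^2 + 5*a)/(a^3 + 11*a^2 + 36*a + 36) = a*(a + 5)/(a^3 + 11*a^2 + 36*a + 36)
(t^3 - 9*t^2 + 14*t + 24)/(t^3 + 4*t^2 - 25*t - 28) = (t - 6)/(t + 7)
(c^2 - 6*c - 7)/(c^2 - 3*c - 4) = (c - 7)/(c - 4)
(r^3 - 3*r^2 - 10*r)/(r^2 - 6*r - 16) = r*(r - 5)/(r - 8)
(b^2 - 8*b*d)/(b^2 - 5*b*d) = (b - 8*d)/(b - 5*d)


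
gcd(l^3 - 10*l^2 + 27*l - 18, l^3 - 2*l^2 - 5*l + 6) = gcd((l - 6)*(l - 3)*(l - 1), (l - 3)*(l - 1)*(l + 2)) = l^2 - 4*l + 3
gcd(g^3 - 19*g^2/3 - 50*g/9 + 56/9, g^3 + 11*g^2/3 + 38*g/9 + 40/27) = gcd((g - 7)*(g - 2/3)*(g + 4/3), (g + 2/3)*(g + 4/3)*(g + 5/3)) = g + 4/3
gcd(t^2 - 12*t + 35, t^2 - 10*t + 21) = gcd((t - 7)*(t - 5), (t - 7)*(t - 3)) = t - 7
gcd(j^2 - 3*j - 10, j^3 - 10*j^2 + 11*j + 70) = j^2 - 3*j - 10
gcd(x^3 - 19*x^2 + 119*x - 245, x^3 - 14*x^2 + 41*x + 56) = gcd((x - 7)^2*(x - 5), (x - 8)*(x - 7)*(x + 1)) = x - 7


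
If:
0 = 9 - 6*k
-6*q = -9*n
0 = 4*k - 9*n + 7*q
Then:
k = 3/2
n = -4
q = -6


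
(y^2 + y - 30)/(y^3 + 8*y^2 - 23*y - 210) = 1/(y + 7)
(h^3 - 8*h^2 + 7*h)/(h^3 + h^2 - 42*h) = (h^2 - 8*h + 7)/(h^2 + h - 42)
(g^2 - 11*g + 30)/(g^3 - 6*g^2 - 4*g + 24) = (g - 5)/(g^2 - 4)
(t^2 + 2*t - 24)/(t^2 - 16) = (t + 6)/(t + 4)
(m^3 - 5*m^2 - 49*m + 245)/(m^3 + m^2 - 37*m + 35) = (m - 7)/(m - 1)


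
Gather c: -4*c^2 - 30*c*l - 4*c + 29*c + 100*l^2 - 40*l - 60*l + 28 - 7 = -4*c^2 + c*(25 - 30*l) + 100*l^2 - 100*l + 21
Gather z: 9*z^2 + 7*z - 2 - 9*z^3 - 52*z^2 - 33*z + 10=-9*z^3 - 43*z^2 - 26*z + 8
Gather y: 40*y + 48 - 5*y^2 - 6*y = -5*y^2 + 34*y + 48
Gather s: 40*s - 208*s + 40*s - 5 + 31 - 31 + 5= -128*s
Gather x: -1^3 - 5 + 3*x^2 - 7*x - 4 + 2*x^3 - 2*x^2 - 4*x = 2*x^3 + x^2 - 11*x - 10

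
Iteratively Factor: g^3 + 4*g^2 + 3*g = (g + 3)*(g^2 + g) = g*(g + 3)*(g + 1)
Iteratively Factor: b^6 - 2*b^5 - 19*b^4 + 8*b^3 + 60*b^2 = (b + 2)*(b^5 - 4*b^4 - 11*b^3 + 30*b^2) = (b + 2)*(b + 3)*(b^4 - 7*b^3 + 10*b^2) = b*(b + 2)*(b + 3)*(b^3 - 7*b^2 + 10*b) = b^2*(b + 2)*(b + 3)*(b^2 - 7*b + 10) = b^2*(b - 5)*(b + 2)*(b + 3)*(b - 2)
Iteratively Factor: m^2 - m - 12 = (m + 3)*(m - 4)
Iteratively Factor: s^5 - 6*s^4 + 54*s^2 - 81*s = (s - 3)*(s^4 - 3*s^3 - 9*s^2 + 27*s) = s*(s - 3)*(s^3 - 3*s^2 - 9*s + 27) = s*(s - 3)^2*(s^2 - 9) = s*(s - 3)^3*(s + 3)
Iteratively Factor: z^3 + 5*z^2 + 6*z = (z + 3)*(z^2 + 2*z) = z*(z + 3)*(z + 2)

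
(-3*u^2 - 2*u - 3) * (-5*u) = 15*u^3 + 10*u^2 + 15*u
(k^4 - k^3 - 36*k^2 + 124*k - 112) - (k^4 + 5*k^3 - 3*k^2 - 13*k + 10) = -6*k^3 - 33*k^2 + 137*k - 122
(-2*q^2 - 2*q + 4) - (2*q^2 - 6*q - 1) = -4*q^2 + 4*q + 5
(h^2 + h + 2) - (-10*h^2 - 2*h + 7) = 11*h^2 + 3*h - 5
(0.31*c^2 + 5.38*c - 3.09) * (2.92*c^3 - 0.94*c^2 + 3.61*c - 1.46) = 0.9052*c^5 + 15.4182*c^4 - 12.9609*c^3 + 21.8738*c^2 - 19.0097*c + 4.5114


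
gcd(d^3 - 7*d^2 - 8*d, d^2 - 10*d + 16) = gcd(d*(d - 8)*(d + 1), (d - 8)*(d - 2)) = d - 8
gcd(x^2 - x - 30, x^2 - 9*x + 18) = x - 6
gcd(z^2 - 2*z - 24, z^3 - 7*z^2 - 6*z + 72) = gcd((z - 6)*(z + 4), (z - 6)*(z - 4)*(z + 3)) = z - 6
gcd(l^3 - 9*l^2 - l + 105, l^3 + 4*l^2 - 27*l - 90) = l^2 - 2*l - 15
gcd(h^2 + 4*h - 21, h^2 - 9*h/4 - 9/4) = h - 3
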